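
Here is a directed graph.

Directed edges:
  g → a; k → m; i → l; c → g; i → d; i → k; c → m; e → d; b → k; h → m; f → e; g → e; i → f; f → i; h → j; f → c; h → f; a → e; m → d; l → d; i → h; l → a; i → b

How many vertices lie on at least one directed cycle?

3

A vertex is on a directed cycle iff it belongs to a strongly connected component of size ≥ 2 (or has a self-loop).
The vertices on cycles are {f, h, i} — 3 in total.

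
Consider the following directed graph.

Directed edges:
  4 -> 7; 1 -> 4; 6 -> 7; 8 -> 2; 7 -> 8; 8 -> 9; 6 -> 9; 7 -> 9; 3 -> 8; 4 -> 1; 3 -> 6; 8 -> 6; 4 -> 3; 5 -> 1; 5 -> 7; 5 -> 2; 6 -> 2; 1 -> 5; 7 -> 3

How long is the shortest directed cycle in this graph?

For each vertex v, BFS finds the shortest path from v back to v.
The shortest such closed walk is 1 → 4 → 1, length 2.

2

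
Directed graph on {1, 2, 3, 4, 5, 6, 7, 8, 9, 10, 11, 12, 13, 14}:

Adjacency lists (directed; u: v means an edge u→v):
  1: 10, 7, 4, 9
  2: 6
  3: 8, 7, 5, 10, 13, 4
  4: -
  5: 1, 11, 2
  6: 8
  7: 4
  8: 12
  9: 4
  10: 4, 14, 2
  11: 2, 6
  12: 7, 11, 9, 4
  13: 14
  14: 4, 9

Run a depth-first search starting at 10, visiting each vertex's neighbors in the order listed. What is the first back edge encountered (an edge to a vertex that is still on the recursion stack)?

11->2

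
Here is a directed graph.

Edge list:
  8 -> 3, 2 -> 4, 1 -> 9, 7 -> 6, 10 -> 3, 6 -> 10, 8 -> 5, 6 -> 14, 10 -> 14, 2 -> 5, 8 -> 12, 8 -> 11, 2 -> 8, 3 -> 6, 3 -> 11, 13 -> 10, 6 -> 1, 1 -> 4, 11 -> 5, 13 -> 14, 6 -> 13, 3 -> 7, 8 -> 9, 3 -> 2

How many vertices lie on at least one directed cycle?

A vertex is on a directed cycle iff it belongs to a strongly connected component of size ≥ 2 (or has a self-loop).
The vertices on cycles are {2, 3, 6, 7, 8, 10, 13} — 7 in total.

7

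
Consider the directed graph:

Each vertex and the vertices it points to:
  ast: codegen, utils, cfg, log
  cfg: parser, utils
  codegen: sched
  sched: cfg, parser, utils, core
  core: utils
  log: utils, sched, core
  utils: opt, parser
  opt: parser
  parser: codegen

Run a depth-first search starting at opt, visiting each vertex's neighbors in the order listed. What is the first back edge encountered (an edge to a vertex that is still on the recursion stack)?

cfg->parser

DFS from opt (visiting each vertex's neighbors in the order listed); mark gray on enter, black on exit:
opt gray
  parser gray
    codegen gray
      sched gray
        cfg gray
          cfg→parser: parser is gray → back edge
First back edge: cfg → parser.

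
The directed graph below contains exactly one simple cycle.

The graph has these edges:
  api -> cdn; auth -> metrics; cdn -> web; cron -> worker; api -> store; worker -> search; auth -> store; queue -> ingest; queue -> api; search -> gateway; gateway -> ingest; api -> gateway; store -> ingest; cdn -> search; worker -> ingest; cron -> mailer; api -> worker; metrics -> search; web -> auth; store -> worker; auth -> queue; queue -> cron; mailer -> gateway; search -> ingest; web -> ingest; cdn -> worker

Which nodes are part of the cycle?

api, cdn, web, auth, queue

DFS with gray/black marking from auth:
auth gray
  metrics gray
    search gray
      ingest gray
      ingest black
      gateway gray
        gateway→ingest: ingest black — skip
      gateway black
    search black
  metrics black
  queue gray
    cron gray
      worker gray
        worker→search: search black — skip
        worker→ingest: ingest black — skip
      worker black
      mailer gray
        mailer→gateway: gateway black — skip
      mailer black
    cron black
    api gray
      store gray
        store→worker: worker black — skip
        store→ingest: ingest black — skip
      store black
      cdn gray
        cdn→search: search black — skip
        web gray
          web→auth: auth is gray → back edge
Back edge closes the cycle auth → queue → api → cdn → web → auth; its vertices are {api, cdn, web, auth, queue}.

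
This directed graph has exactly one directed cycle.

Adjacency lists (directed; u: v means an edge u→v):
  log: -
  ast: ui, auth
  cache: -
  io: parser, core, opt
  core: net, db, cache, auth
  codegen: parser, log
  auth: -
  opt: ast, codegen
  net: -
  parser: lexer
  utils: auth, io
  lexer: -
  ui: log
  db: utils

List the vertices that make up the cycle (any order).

db, io, core, utils

DFS with gray/black marking from io:
io gray
  parser gray
    lexer gray
    lexer black
  parser black
  core gray
    net gray
    net black
    db gray
      utils gray
        auth gray
        auth black
        utils→io: io is gray → back edge
Back edge closes the cycle io → core → db → utils → io; its vertices are {db, io, core, utils}.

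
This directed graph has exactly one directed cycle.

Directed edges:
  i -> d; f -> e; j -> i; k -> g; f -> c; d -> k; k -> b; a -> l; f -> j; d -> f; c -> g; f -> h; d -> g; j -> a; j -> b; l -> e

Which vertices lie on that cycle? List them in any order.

DFS with gray/black marking from f:
f gray
  c gray
    g gray
    g black
  c black
  j gray
    b gray
    b black
    i gray
      d gray
        k gray
          k→b: b black — skip
          k→g: g black — skip
        k black
        d→g: g black — skip
        d→f: f is gray → back edge
Back edge closes the cycle f → j → i → d → f; its vertices are {d, f, i, j}.

d, f, i, j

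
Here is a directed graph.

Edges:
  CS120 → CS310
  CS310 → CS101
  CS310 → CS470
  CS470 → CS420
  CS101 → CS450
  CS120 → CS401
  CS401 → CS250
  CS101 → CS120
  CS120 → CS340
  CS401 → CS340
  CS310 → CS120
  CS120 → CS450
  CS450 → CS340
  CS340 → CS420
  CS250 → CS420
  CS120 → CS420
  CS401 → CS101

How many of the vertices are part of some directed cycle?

A vertex is on a directed cycle iff it belongs to a strongly connected component of size ≥ 2 (or has a self-loop).
The vertices on cycles are {CS101, CS120, CS310, CS401} — 4 in total.

4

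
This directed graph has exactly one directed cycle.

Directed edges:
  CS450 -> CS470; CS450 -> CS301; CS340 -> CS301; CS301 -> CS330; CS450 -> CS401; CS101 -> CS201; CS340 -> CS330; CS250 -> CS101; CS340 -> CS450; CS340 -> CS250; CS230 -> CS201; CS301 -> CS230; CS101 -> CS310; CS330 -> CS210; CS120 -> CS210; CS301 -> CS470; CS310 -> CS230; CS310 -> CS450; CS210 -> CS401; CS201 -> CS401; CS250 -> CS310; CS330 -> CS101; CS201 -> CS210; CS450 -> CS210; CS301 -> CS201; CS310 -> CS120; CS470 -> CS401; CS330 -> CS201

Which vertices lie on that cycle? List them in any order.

CS101, CS301, CS310, CS330, CS450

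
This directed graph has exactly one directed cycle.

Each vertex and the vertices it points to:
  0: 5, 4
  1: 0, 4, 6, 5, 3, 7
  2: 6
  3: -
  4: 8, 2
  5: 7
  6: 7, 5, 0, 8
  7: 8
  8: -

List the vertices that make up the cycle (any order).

0, 2, 4, 6

DFS with gray/black marking from 4:
4 gray
  8 gray
  8 black
  2 gray
    6 gray
      7 gray
        7→8: 8 black — skip
      7 black
      5 gray
        5→7: 7 black — skip
      5 black
      0 gray
        0→5: 5 black — skip
        0→4: 4 is gray → back edge
Back edge closes the cycle 4 → 2 → 6 → 0 → 4; its vertices are {0, 2, 4, 6}.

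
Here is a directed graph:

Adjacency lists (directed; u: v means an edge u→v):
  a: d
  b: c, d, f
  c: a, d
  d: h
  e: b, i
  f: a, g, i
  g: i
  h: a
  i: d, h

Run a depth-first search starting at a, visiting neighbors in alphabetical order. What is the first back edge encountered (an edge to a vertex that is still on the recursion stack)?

h->a

DFS from a (visiting neighbors in alphabetical order); mark gray on enter, black on exit:
a gray
  d gray
    h gray
      h→a: a is gray → back edge
First back edge: h → a.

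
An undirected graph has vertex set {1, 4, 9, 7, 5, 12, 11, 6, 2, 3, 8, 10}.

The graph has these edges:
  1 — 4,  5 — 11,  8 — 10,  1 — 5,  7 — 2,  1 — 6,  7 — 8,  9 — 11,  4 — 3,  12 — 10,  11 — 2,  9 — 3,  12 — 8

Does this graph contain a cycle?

Yes

DFS, tracking each vertex's parent; an edge to a visited non-parent vertex closes a cycle.
Start from 4:
visit 4 (parent –)
  visit 3 (parent 4)
    visit 9 (parent 3)
      9–3: parent, skip
      visit 11 (parent 9)
        11–9: parent, skip
        visit 2 (parent 11)
          visit 7 (parent 2)
            visit 8 (parent 7)
              8–7: parent, skip
              visit 10 (parent 8)
                10–8: parent, skip
                visit 12 (parent 10)
                  12–10: parent, skip
                  12–8: 8 visited and ≠ parent → cycle
Cycle: 8 – 10 – 12 – 8.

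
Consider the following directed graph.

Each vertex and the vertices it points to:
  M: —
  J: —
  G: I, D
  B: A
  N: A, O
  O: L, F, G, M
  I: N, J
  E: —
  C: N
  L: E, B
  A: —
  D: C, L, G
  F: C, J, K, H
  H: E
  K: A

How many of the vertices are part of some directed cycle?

7

A vertex is on a directed cycle iff it belongs to a strongly connected component of size ≥ 2 (or has a self-loop).
The vertices on cycles are {C, D, F, G, I, N, O} — 7 in total.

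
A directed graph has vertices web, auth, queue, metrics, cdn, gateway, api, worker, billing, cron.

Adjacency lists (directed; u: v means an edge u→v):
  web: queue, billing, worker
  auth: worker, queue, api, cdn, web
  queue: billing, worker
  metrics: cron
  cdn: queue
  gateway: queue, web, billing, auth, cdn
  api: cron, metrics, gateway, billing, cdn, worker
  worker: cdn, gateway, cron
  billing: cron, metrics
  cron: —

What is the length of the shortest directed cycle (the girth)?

For each vertex v, BFS finds the shortest path from v back to v.
The shortest such closed walk is auth → worker → gateway → auth, length 3.

3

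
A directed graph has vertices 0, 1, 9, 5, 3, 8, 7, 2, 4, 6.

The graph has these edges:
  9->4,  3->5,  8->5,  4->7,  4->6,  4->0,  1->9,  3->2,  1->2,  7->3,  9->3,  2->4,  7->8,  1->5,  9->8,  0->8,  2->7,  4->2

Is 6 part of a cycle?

No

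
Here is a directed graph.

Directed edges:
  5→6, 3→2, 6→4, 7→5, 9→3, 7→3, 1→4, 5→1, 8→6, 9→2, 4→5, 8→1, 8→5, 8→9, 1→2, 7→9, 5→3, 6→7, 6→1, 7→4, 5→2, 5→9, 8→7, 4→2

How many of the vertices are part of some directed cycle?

5

A vertex is on a directed cycle iff it belongs to a strongly connected component of size ≥ 2 (or has a self-loop).
The vertices on cycles are {1, 4, 5, 6, 7} — 5 in total.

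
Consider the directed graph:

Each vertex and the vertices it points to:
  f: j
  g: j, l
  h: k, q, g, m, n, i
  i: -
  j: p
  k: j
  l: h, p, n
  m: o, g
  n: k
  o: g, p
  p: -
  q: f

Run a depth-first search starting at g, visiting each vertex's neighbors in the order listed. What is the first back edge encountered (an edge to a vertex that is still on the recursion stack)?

DFS from g (visiting each vertex's neighbors in the order listed); mark gray on enter, black on exit:
g gray
  j gray
    p gray
    p black
  j black
  l gray
    h gray
      k gray
        k→j: j black — skip
      k black
      q gray
        f gray
          f→j: j black — skip
        f black
      q black
      h→g: g is gray → back edge
First back edge: h → g.

h→g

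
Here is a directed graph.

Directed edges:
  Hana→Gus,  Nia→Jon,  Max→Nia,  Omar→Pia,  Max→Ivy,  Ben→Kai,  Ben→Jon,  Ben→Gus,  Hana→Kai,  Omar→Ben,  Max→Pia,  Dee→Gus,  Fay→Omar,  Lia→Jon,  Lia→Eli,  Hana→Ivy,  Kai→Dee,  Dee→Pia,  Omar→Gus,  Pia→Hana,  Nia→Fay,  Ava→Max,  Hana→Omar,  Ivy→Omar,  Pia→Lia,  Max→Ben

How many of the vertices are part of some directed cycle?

7

A vertex is on a directed cycle iff it belongs to a strongly connected component of size ≥ 2 (or has a self-loop).
The vertices on cycles are {Ben, Dee, Ivy, Kai, Pia, Hana, Omar} — 7 in total.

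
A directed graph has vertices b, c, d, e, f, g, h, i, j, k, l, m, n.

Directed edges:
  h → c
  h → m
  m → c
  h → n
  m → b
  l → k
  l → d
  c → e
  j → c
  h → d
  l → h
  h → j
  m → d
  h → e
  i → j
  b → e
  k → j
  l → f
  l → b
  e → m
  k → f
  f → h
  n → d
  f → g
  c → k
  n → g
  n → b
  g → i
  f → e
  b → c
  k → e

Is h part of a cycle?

Yes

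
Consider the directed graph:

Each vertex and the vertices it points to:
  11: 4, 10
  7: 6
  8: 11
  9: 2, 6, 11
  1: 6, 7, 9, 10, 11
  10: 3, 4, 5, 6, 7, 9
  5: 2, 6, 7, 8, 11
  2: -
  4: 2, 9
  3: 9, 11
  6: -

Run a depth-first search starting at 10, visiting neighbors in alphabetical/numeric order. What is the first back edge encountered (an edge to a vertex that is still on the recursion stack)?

DFS from 10 (visiting neighbors in alphabetical/numeric order); mark gray on enter, black on exit:
10 gray
  3 gray
    9 gray
      2 gray
      2 black
      6 gray
      6 black
      11 gray
        4 gray
          4→2: 2 black — skip
          4→9: 9 is gray → back edge
First back edge: 4 → 9.

4->9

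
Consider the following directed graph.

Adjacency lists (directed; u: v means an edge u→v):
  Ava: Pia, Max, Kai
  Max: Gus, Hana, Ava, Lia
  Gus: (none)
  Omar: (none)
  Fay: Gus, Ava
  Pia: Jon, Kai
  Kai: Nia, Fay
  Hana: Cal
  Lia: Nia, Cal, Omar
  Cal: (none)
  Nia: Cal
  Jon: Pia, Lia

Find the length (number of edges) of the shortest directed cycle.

2

For each vertex v, BFS finds the shortest path from v back to v.
The shortest such closed walk is Ava → Max → Ava, length 2.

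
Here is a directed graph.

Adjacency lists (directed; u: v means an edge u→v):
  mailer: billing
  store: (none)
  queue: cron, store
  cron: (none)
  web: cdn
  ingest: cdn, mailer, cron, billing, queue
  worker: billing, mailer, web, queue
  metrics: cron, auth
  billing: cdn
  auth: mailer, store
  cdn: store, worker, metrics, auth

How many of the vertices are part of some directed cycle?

A vertex is on a directed cycle iff it belongs to a strongly connected component of size ≥ 2 (or has a self-loop).
The vertices on cycles are {cdn, web, auth, mailer, worker, billing, metrics} — 7 in total.

7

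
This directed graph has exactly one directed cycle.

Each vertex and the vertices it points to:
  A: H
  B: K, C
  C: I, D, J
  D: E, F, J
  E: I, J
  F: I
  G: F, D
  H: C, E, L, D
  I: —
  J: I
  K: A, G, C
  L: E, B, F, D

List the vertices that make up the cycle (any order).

A, B, H, K, L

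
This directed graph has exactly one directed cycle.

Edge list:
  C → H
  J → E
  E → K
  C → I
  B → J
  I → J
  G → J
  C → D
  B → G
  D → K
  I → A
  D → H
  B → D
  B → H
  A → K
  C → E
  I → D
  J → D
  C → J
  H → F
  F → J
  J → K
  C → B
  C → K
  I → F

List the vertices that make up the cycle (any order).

D, F, H, J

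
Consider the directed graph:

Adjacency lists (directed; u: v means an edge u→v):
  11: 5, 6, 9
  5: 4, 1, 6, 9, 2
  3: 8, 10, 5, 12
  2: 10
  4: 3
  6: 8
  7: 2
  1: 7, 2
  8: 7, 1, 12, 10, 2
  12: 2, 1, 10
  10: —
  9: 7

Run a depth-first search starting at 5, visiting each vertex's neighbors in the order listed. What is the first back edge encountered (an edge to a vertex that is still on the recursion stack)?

3→5

DFS from 5 (visiting each vertex's neighbors in the order listed); mark gray on enter, black on exit:
5 gray
  4 gray
    3 gray
      8 gray
        7 gray
          2 gray
            10 gray
            10 black
          2 black
        7 black
        1 gray
          1→7: 7 black — skip
          1→2: 2 black — skip
        1 black
        12 gray
          12→2: 2 black — skip
          12→1: 1 black — skip
          12→10: 10 black — skip
        12 black
        8→10: 10 black — skip
        8→2: 2 black — skip
      8 black
      3→10: 10 black — skip
      3→5: 5 is gray → back edge
First back edge: 3 → 5.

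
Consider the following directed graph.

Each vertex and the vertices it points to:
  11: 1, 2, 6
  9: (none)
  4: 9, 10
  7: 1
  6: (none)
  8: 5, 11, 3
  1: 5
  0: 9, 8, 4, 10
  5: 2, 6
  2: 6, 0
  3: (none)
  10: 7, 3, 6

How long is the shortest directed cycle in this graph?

For each vertex v, BFS finds the shortest path from v back to v.
The shortest such closed walk is 0 → 8 → 11 → 2 → 0, length 4.

4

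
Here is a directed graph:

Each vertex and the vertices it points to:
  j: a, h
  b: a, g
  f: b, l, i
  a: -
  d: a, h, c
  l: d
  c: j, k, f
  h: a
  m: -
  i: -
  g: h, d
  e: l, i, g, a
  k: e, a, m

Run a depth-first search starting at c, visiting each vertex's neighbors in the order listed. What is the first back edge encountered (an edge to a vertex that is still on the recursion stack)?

d→c

DFS from c (visiting each vertex's neighbors in the order listed); mark gray on enter, black on exit:
c gray
  j gray
    a gray
    a black
    h gray
      h→a: a black — skip
    h black
  j black
  k gray
    e gray
      l gray
        d gray
          d→a: a black — skip
          d→h: h black — skip
          d→c: c is gray → back edge
First back edge: d → c.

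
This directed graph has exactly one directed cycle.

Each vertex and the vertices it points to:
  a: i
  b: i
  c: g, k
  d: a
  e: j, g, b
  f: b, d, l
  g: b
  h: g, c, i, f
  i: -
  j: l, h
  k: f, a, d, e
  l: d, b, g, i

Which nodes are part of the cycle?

DFS with gray/black marking from e:
e gray
  j gray
    l gray
      d gray
        a gray
          i gray
          i black
        a black
      d black
      b gray
        b→i: i black — skip
      b black
      g gray
        g→b: b black — skip
      g black
      l→i: i black — skip
    l black
    h gray
      h→g: g black — skip
      c gray
        c→g: g black — skip
        k gray
          f gray
            f→b: b black — skip
            f→d: d black — skip
            f→l: l black — skip
          f black
          k→a: a black — skip
          k→d: d black — skip
          k→e: e is gray → back edge
Back edge closes the cycle e → j → h → c → k → e; its vertices are {c, e, h, j, k}.

c, e, h, j, k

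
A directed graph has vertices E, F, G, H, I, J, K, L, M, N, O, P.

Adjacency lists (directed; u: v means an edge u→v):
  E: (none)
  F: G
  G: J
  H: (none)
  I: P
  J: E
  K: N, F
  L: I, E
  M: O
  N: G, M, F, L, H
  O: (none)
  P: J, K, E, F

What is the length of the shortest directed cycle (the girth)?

5

For each vertex v, BFS finds the shortest path from v back to v.
The shortest such closed walk is K → N → L → I → P → K, length 5.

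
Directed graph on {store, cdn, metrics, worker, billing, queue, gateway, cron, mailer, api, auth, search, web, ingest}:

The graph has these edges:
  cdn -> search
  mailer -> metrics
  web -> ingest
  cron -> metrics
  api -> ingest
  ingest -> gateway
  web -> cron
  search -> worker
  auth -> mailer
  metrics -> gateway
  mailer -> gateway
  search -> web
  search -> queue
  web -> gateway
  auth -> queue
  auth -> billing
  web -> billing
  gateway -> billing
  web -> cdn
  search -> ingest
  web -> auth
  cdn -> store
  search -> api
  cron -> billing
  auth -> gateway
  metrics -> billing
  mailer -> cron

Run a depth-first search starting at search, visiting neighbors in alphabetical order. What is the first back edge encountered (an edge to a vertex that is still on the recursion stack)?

cdn→search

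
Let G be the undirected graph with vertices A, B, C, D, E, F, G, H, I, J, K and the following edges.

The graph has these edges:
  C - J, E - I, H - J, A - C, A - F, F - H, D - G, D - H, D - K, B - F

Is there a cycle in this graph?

Yes

DFS, tracking each vertex's parent; an edge to a visited non-parent vertex closes a cycle.
Start from I:
visit I (parent –)
  visit E (parent I)
    E–I: parent, skip
visit A (parent –)
  visit F (parent A)
    F–A: parent, skip
    visit H (parent F)
      visit J (parent H)
        visit C (parent J)
          C–J: parent, skip
          C–A: A visited and ≠ parent → cycle
Cycle: A – F – H – J – C – A.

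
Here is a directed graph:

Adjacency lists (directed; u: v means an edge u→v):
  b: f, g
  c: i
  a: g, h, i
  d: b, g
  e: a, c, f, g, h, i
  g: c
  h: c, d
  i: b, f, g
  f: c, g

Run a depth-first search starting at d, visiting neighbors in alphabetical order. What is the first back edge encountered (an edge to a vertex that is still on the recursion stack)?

DFS from d (visiting neighbors in alphabetical order); mark gray on enter, black on exit:
d gray
  b gray
    f gray
      c gray
        i gray
          i→b: b is gray → back edge
First back edge: i → b.

i→b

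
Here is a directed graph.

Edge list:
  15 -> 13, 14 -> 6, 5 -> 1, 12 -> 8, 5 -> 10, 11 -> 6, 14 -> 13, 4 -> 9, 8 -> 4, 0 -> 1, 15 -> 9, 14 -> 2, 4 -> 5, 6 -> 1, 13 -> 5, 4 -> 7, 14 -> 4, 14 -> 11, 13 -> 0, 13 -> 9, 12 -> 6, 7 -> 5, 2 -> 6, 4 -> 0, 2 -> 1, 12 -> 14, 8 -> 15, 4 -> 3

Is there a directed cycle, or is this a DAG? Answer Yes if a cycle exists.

DFS with white/gray/black marking, starting from 10:
10 gray
10 black
0 gray
  1 gray
  1 black
0 black
2 gray
  6 gray
    6→1: 1 black — skip
  6 black
  2→1: 1 black — skip
2 black
3 gray
3 black
4 gray
  9 gray
  9 black
  7 gray
    5 gray
      5→10: 10 black — skip
      5→1: 1 black — skip
    5 black
  7 black
  4→0: 0 black — skip
  4→3: 3 black — skip
  4→5: 5 black — skip
4 black
8 gray
  8→4: 4 black — skip
  15 gray
    15→9: 9 black — skip
    13 gray
      13→5: 5 black — skip
      13→0: 0 black — skip
      13→9: 9 black — skip
    13 black
  15 black
8 black
11 gray
  11→6: 6 black — skip
11 black
12 gray
  14 gray
    14→6: 6 black — skip
    14→2: 2 black — skip
    14→4: 4 black — skip
    14→13: 13 black — skip
    14→11: 11 black — skip
  14 black
  12→6: 6 black — skip
  12→8: 8 black — skip
12 black
Every edge goes to a white or black vertex — no back edge, so the graph is acyclic.

No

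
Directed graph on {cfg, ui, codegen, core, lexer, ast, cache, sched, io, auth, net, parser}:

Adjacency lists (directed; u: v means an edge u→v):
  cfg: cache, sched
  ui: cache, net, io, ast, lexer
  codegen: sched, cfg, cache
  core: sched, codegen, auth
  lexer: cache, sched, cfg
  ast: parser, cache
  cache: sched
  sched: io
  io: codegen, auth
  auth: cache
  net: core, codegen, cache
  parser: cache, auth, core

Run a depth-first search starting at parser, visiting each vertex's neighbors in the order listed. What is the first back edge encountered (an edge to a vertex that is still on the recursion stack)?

DFS from parser (visiting each vertex's neighbors in the order listed); mark gray on enter, black on exit:
parser gray
  cache gray
    sched gray
      io gray
        codegen gray
          codegen→sched: sched is gray → back edge
First back edge: codegen → sched.

codegen->sched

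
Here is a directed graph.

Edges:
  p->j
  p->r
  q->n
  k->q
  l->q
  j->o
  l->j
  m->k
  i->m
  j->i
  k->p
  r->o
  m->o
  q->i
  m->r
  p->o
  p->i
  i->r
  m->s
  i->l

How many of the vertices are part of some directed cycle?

7

A vertex is on a directed cycle iff it belongs to a strongly connected component of size ≥ 2 (or has a self-loop).
The vertices on cycles are {i, j, k, l, m, p, q} — 7 in total.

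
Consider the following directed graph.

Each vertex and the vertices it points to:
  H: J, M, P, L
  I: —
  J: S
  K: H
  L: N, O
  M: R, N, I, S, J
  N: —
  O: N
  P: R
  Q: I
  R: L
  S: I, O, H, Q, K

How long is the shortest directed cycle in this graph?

3

For each vertex v, BFS finds the shortest path from v back to v.
The shortest such closed walk is H → M → S → H, length 3.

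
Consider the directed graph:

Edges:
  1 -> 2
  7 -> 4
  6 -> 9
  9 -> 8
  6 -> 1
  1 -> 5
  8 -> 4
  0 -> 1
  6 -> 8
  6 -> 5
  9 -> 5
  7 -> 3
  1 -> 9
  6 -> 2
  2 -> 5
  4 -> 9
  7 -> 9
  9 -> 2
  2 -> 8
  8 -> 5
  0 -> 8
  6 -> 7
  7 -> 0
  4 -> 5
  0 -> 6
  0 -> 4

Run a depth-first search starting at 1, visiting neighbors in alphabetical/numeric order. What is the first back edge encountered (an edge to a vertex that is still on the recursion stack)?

DFS from 1 (visiting neighbors in alphabetical/numeric order); mark gray on enter, black on exit:
1 gray
  2 gray
    5 gray
    5 black
    8 gray
      4 gray
        4→5: 5 black — skip
        9 gray
          9→2: 2 is gray → back edge
First back edge: 9 → 2.

9→2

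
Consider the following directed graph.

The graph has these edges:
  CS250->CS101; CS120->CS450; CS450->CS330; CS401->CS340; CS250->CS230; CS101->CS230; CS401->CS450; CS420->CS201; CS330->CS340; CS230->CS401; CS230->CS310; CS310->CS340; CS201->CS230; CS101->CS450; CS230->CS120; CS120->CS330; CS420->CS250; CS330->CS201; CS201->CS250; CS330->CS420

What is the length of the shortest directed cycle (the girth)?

4

For each vertex v, BFS finds the shortest path from v back to v.
The shortest such closed walk is CS330 → CS201 → CS230 → CS120 → CS330, length 4.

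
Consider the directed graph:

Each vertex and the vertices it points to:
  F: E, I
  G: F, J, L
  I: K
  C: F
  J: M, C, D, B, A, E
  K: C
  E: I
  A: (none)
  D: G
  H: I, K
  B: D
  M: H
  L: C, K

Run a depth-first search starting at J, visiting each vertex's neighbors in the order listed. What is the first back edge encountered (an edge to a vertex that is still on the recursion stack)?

E→I

DFS from J (visiting each vertex's neighbors in the order listed); mark gray on enter, black on exit:
J gray
  M gray
    H gray
      I gray
        K gray
          C gray
            F gray
              E gray
                E→I: I is gray → back edge
First back edge: E → I.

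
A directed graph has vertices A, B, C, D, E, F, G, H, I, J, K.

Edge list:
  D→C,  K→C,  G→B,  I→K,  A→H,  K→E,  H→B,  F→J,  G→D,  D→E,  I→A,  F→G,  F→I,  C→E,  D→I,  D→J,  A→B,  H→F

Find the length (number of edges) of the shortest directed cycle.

4

For each vertex v, BFS finds the shortest path from v back to v.
The shortest such closed walk is H → F → I → A → H, length 4.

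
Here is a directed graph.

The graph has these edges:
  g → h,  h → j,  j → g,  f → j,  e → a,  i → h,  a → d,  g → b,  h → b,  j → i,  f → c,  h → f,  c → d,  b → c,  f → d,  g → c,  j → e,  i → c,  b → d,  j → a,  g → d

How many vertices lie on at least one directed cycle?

A vertex is on a directed cycle iff it belongs to a strongly connected component of size ≥ 2 (or has a self-loop).
The vertices on cycles are {f, g, h, i, j} — 5 in total.

5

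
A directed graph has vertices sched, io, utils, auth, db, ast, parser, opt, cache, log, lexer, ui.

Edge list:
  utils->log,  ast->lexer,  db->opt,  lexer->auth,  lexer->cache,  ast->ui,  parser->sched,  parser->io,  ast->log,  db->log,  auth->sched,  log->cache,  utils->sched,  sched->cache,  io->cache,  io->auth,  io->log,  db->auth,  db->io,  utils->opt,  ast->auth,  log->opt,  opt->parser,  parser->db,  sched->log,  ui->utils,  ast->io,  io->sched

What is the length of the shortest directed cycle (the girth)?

3

For each vertex v, BFS finds the shortest path from v back to v.
The shortest such closed walk is opt → parser → db → opt, length 3.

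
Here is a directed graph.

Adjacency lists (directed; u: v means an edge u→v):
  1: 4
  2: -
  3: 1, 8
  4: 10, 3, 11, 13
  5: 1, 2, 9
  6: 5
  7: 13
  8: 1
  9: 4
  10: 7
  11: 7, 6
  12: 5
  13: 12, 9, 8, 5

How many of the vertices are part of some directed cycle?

12

A vertex is on a directed cycle iff it belongs to a strongly connected component of size ≥ 2 (or has a self-loop).
The vertices on cycles are {1, 3, 4, 5, 6, 7, 8, 9, 10, 11, 12, 13} — 12 in total.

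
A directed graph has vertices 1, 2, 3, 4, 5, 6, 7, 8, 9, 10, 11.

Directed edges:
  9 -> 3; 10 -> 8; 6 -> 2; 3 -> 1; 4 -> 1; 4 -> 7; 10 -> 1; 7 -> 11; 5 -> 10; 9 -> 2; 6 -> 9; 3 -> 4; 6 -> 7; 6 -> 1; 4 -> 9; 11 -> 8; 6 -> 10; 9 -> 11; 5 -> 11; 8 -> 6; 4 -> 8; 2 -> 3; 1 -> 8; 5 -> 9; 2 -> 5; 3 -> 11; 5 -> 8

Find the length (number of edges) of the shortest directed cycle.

3

For each vertex v, BFS finds the shortest path from v back to v.
The shortest such closed walk is 6 → 1 → 8 → 6, length 3.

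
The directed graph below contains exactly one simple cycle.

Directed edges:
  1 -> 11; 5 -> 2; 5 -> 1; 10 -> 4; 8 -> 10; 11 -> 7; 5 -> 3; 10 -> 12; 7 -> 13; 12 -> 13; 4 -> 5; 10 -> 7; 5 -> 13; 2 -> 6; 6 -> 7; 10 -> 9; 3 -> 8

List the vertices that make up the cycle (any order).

DFS with gray/black marking from 8:
8 gray
  10 gray
    12 gray
      13 gray
      13 black
    12 black
    9 gray
    9 black
    7 gray
      7→13: 13 black — skip
    7 black
    4 gray
      5 gray
        5→13: 13 black — skip
        2 gray
          6 gray
            6→7: 7 black — skip
          6 black
        2 black
        1 gray
          11 gray
            11→7: 7 black — skip
          11 black
        1 black
        3 gray
          3→8: 8 is gray → back edge
Back edge closes the cycle 8 → 10 → 4 → 5 → 3 → 8; its vertices are {3, 4, 5, 8, 10}.

3, 4, 5, 8, 10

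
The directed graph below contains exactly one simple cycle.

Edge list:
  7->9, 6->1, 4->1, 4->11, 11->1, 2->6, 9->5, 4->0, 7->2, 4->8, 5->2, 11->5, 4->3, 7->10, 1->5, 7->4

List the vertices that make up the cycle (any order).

1, 2, 5, 6

DFS with gray/black marking from 2:
2 gray
  6 gray
    1 gray
      5 gray
        5→2: 2 is gray → back edge
Back edge closes the cycle 2 → 6 → 1 → 5 → 2; its vertices are {1, 2, 5, 6}.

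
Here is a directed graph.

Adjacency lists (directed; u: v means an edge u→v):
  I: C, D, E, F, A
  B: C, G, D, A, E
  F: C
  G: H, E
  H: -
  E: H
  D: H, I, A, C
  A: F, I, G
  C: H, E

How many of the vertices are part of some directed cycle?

3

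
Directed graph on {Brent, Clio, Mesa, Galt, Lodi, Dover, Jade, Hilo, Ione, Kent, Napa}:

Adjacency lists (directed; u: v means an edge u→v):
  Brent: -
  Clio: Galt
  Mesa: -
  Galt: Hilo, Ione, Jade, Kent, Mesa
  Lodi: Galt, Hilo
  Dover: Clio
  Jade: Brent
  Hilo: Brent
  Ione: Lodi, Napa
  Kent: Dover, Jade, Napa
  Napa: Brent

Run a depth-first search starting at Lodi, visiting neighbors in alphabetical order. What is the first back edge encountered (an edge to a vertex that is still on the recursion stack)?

Ione→Lodi

DFS from Lodi (visiting neighbors in alphabetical order); mark gray on enter, black on exit:
Lodi gray
  Galt gray
    Hilo gray
      Brent gray
      Brent black
    Hilo black
    Ione gray
      Ione→Lodi: Lodi is gray → back edge
First back edge: Ione → Lodi.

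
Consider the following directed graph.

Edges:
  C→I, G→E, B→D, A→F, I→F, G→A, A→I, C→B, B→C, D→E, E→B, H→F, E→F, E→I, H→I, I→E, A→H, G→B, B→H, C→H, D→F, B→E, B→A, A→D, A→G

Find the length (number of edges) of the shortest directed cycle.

For each vertex v, BFS finds the shortest path from v back to v.
The shortest such closed walk is G → A → G, length 2.

2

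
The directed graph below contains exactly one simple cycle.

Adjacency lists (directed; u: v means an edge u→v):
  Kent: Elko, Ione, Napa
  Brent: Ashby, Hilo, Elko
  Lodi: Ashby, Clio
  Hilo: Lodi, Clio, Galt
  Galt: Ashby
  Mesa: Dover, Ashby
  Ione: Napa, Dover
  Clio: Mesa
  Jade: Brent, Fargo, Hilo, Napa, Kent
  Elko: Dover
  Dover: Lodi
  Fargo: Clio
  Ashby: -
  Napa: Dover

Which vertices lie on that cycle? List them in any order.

DFS with gray/black marking from Lodi:
Lodi gray
  Ashby gray
  Ashby black
  Clio gray
    Mesa gray
      Dover gray
        Dover→Lodi: Lodi is gray → back edge
Back edge closes the cycle Lodi → Clio → Mesa → Dover → Lodi; its vertices are {Clio, Lodi, Mesa, Dover}.

Clio, Lodi, Mesa, Dover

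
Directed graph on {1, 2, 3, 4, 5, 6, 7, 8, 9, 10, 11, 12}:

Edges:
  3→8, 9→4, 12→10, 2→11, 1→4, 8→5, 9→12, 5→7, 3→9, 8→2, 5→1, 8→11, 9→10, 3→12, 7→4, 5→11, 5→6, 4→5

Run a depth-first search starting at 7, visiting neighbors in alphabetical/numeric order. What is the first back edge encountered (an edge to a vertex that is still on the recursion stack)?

1->4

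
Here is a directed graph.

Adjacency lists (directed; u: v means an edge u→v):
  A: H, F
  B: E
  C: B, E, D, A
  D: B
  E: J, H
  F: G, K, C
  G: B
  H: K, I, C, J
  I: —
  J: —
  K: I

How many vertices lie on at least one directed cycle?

8

A vertex is on a directed cycle iff it belongs to a strongly connected component of size ≥ 2 (or has a self-loop).
The vertices on cycles are {A, B, C, D, E, F, G, H} — 8 in total.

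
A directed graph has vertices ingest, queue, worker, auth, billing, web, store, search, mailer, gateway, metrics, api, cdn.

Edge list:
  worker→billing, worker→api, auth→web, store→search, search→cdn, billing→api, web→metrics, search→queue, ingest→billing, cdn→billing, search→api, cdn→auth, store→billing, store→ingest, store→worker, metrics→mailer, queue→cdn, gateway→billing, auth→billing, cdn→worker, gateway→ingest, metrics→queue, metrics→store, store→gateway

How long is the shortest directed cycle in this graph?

For each vertex v, BFS finds the shortest path from v back to v.
The shortest such closed walk is web → metrics → queue → cdn → auth → web, length 5.

5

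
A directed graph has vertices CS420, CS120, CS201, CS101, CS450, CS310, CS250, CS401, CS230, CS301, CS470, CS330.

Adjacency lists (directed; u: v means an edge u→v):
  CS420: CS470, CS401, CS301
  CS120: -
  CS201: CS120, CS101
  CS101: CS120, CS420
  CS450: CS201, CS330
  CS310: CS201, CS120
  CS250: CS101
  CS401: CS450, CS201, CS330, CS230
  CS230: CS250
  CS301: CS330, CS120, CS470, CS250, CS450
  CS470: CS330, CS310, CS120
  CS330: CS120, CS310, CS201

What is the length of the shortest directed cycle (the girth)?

For each vertex v, BFS finds the shortest path from v back to v.
The shortest such closed walk is CS420 → CS301 → CS250 → CS101 → CS420, length 4.

4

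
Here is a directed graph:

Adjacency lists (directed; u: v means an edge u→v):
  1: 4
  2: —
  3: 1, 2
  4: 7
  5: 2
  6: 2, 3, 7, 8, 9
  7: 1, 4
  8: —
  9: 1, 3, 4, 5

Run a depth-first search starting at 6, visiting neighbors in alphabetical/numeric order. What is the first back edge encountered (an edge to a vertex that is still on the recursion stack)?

DFS from 6 (visiting neighbors in alphabetical/numeric order); mark gray on enter, black on exit:
6 gray
  2 gray
  2 black
  3 gray
    1 gray
      4 gray
        7 gray
          7→1: 1 is gray → back edge
First back edge: 7 → 1.

7->1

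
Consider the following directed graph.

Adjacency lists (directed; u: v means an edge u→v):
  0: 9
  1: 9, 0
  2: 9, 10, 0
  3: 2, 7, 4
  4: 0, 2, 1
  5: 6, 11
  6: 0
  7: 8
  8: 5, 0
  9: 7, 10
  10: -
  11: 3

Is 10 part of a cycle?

No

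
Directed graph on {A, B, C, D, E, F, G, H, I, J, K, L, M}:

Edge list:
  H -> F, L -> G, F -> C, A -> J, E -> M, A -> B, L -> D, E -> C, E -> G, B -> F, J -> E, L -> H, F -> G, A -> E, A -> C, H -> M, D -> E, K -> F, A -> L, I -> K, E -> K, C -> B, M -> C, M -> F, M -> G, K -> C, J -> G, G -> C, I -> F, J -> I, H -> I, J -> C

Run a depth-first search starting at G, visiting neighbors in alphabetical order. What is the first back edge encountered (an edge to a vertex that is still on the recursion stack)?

F->C

DFS from G (visiting neighbors in alphabetical order); mark gray on enter, black on exit:
G gray
  C gray
    B gray
      F gray
        F→C: C is gray → back edge
First back edge: F → C.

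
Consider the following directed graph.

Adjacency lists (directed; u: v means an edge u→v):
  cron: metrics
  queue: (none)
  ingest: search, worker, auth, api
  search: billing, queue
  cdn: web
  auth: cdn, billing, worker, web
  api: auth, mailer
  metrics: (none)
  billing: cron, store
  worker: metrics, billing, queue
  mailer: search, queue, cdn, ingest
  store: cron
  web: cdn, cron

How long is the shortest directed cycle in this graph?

2

For each vertex v, BFS finds the shortest path from v back to v.
The shortest such closed walk is web → cdn → web, length 2.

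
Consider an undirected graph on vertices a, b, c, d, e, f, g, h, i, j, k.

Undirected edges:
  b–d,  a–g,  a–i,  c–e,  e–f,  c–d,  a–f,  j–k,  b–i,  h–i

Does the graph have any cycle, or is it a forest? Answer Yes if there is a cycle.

Yes

DFS, tracking each vertex's parent; an edge to a visited non-parent vertex closes a cycle.
Start from k:
visit k (parent –)
  visit j (parent k)
    j–k: parent, skip
visit a (parent –)
  visit g (parent a)
    g–a: parent, skip
  visit i (parent a)
    i–a: parent, skip
    visit h (parent i)
      h–i: parent, skip
    visit b (parent i)
      b–i: parent, skip
      visit d (parent b)
        d–b: parent, skip
        visit c (parent d)
          visit e (parent c)
            visit f (parent e)
              f–e: parent, skip
              f–a: a visited and ≠ parent → cycle
Cycle: a – i – b – d – c – e – f – a.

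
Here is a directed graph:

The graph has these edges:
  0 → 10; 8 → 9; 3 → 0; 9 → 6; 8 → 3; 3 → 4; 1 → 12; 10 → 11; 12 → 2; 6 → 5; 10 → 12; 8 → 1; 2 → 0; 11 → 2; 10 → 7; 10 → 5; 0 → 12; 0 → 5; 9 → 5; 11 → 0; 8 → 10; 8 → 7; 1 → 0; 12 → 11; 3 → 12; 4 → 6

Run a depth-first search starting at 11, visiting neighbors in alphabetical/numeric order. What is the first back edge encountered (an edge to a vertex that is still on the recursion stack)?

DFS from 11 (visiting neighbors in alphabetical/numeric order); mark gray on enter, black on exit:
11 gray
  0 gray
    5 gray
    5 black
    10 gray
      10→5: 5 black — skip
      7 gray
      7 black
      10→11: 11 is gray → back edge
First back edge: 10 → 11.

10->11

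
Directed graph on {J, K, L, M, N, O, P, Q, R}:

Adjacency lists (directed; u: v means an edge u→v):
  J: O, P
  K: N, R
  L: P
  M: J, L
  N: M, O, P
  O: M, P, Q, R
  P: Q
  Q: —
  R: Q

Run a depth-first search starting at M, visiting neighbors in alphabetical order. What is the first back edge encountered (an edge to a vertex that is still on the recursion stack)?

O->M

DFS from M (visiting neighbors in alphabetical order); mark gray on enter, black on exit:
M gray
  J gray
    O gray
      O→M: M is gray → back edge
First back edge: O → M.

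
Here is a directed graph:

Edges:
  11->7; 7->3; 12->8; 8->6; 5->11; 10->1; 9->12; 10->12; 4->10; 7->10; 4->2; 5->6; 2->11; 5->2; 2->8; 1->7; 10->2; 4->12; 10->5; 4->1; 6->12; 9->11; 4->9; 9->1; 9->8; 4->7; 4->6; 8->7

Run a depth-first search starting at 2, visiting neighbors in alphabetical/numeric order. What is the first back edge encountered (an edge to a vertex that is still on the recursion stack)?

DFS from 2 (visiting neighbors in alphabetical/numeric order); mark gray on enter, black on exit:
2 gray
  8 gray
    6 gray
      12 gray
        12→8: 8 is gray → back edge
First back edge: 12 → 8.

12->8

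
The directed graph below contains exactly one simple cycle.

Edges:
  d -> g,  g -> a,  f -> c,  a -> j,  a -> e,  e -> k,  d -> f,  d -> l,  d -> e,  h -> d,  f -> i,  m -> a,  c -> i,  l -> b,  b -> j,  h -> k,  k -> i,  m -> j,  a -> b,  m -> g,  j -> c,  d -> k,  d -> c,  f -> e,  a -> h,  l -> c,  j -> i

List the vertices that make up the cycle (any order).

a, d, g, h

DFS with gray/black marking from a:
a gray
  j gray
    i gray
    i black
    c gray
      c→i: i black — skip
    c black
  j black
  e gray
    k gray
      k→i: i black — skip
    k black
  e black
  b gray
    b→j: j black — skip
  b black
  h gray
    d gray
      d→c: c black — skip
      l gray
        l→b: b black — skip
        l→c: c black — skip
      l black
      f gray
        f→i: i black — skip
        f→e: e black — skip
        f→c: c black — skip
      f black
      d→e: e black — skip
      d→k: k black — skip
      g gray
        g→a: a is gray → back edge
Back edge closes the cycle a → h → d → g → a; its vertices are {a, d, g, h}.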